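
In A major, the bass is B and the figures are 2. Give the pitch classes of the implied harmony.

B, C#, E, G#

The written figures 2 are shorthand for 6/4/2: the 6/4 are implied.
A second above B in this key is C#.
A fourth above B in this key is E.
A sixth above B in this key is G#.
Together with the bass B, this spells C# minor seventh in third inversion.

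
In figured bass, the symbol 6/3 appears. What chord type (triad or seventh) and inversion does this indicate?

Intervals of 6/3 above the bass form a triad; the bass is the third, so this is first inversion.

triad, first inversion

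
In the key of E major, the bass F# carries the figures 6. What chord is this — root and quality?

D# diminished

The figures 6 indicate a triad in first inversion.
In first inversion the root lies a sixth above the bass: a sixth above F# in E major is D#.
The chord tones are F#, A, D#, giving D# diminished.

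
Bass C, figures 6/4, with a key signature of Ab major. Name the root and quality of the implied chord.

The figures 6/4 indicate a triad in second inversion.
In second inversion the root lies a fourth above the bass: a fourth above C in Ab major is F.
The chord tones are C, F, Ab, giving F minor.

F minor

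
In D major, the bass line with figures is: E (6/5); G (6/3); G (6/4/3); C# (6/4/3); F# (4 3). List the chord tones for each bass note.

E (6/5/3): E, G, B, C#.
G (6/3): G, B, E.
G (6/4/3): G, B, C#, E.
C# (6/4/3): C#, E, F#, A.
F# (6/4/3): F#, A, B, D.

E, G, B, C# | G, B, E | G, B, C#, E | C#, E, F#, A | F#, A, B, D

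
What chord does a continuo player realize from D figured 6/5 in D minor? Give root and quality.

Bb major seventh

The figures 6/5 indicate a seventh chord in first inversion.
In first inversion the root lies a sixth above the bass: a sixth above D in D minor is Bb.
The chord tones are D, F, A, Bb, giving Bb major seventh.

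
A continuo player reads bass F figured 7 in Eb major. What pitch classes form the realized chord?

The written figures 7 are shorthand for 7/5/3: the 5/3 are implied.
A third above F in this key is Ab.
A fifth above F in this key is C.
A seventh above F in this key is Eb.
Together with the bass F, this spells F minor seventh in root position.

F, Ab, C, Eb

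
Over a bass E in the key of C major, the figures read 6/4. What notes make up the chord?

A fourth above E in this key is A.
A sixth above E in this key is C.
Together with the bass E, this spells A minor in second inversion.

E, A, C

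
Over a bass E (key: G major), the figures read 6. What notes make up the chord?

E, G, C

The written figures 6 are shorthand for 6/3: the 3 is implied.
A third above E in this key is G.
A sixth above E in this key is C.
Together with the bass E, this spells C major in first inversion.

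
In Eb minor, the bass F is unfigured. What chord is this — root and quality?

An unfigured bass indicates a triad in root position.
In root position the bass is the root, so the root is F.
The chord tones are F, Ab, Cb, giving F diminished.

F diminished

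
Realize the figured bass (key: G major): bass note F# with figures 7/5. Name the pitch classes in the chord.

F#, A, C, E

The written figures 7/5 are shorthand for 7/5/3: the 3 is implied.
A third above F# in this key is A.
A fifth above F# in this key is C.
A seventh above F# in this key is E.
Together with the bass F#, this spells F# half-diminished seventh in root position.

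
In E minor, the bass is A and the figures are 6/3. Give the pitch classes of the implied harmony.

A, C, F#

A third above A in this key is C.
A sixth above A in this key is F#.
Together with the bass A, this spells F# diminished in first inversion.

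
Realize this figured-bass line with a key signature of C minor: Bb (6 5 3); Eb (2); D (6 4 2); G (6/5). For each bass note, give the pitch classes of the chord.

Bb, D, F, G | Eb, F, Ab, C | D, Eb, G, Bb | G, Bb, D, Eb

Bb (6/5/3): Bb, D, F, G.
Eb (6/4/2): Eb, F, Ab, C.
D (6/4/2): D, Eb, G, Bb.
G (6/5/3): G, Bb, D, Eb.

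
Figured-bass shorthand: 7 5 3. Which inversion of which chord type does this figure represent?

seventh chord, root position

Intervals of 7/5/3 above the bass form a seventh chord; the bass is the root, so this is root position.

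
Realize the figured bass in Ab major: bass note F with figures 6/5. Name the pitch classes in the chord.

F, Ab, C, Db

The written figures 6/5 are shorthand for 6/5/3: the 3 is implied.
A third above F in this key is Ab.
A fifth above F in this key is C.
A sixth above F in this key is Db.
Together with the bass F, this spells Db major seventh in first inversion.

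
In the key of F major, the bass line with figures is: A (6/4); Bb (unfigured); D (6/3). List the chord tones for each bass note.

A (6/4): A, D, F.
Bb (5/3): Bb, D, F.
D (6/3): D, F, Bb.

A, D, F | Bb, D, F | D, F, Bb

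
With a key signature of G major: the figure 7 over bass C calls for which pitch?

Counting 6 letter steps above C lands on B; in G major, that letter is B.

B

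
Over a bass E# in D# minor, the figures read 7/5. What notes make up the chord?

The written figures 7/5 are shorthand for 7/5/3: the 3 is implied.
A third above E# in this key is G#.
A fifth above E# in this key is B.
A seventh above E# in this key is D#.
Together with the bass E#, this spells E# half-diminished seventh in root position.

E#, G#, B, D#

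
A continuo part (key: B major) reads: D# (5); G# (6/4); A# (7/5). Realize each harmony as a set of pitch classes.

D#, F#, A# | G#, C#, E | A#, C#, E, G#

D# (5/3): D#, F#, A#.
G# (6/4): G#, C#, E.
A# (7/5/3): A#, C#, E, G#.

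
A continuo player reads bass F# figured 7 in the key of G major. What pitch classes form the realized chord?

The written figures 7 are shorthand for 7/5/3: the 5/3 are implied.
A third above F# in this key is A.
A fifth above F# in this key is C.
A seventh above F# in this key is E.
Together with the bass F#, this spells F# half-diminished seventh in root position.

F#, A, C, E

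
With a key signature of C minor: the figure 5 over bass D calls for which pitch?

Counting 4 letter steps above D lands on A; in C minor, that letter is Ab.

Ab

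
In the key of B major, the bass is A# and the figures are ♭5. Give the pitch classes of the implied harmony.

The written figures ♭5 are shorthand for 5/3: the 3 is implied.
A third above A# in this key is C#.
A fifth above A# in this key is E, lowered to Eb by the flat.

A#, C#, Eb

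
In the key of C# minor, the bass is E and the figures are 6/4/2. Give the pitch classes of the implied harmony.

A second above E in this key is F#.
A fourth above E in this key is A.
A sixth above E in this key is C#.
Together with the bass E, this spells F# minor seventh in third inversion.

E, F#, A, C#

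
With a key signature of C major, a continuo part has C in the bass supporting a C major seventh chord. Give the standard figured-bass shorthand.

C is the root of C major seventh, so the chord is in root position.
A seventh chord in root position is figured 7/5/3, conventionally abbreviated 7.

7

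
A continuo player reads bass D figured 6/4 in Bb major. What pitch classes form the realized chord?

A fourth above D in this key is G.
A sixth above D in this key is Bb.
Together with the bass D, this spells G minor in second inversion.

D, G, Bb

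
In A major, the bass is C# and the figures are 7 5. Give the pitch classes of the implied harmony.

C#, E, G#, B

The written figures 7 5 are shorthand for 7/5/3: the 3 is implied.
A third above C# in this key is E.
A fifth above C# in this key is G#.
A seventh above C# in this key is B.
Together with the bass C#, this spells C# minor seventh in root position.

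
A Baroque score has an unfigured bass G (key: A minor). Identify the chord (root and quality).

G major

An unfigured bass indicates a triad in root position.
In root position the bass is the root, so the root is G.
The chord tones are G, B, D, giving G major.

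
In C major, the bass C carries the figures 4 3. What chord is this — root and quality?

The figures 4 3 indicate a seventh chord in second inversion.
In second inversion the root lies a fourth above the bass: a fourth above C in C major is F.
The chord tones are C, E, F, A, giving F major seventh.

F major seventh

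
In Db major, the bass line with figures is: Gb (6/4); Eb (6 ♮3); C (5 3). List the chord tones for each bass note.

Gb (6/4): Gb, C, Eb.
Eb (6/♮3): Eb, G, C.
C (5/3): C, Eb, Gb.

Gb, C, Eb | Eb, G, C | C, Eb, Gb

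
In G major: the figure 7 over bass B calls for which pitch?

A

Counting 6 letter steps above B lands on A; in G major, that letter is A.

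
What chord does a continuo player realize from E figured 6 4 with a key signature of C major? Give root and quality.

The figures 6 4 indicate a triad in second inversion.
In second inversion the root lies a fourth above the bass: a fourth above E in C major is A.
The chord tones are E, A, C, giving A minor.

A minor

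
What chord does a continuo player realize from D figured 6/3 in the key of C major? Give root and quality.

B diminished

The figures 6/3 indicate a triad in first inversion.
In first inversion the root lies a sixth above the bass: a sixth above D in C major is B.
The chord tones are D, F, B, giving B diminished.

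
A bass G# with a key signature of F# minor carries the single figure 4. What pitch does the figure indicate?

Counting 3 letter steps above G# lands on C; in F# minor, that letter is C#.

C#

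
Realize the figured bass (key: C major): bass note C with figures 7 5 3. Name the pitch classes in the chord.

C, E, G, B

A third above C in this key is E.
A fifth above C in this key is G.
A seventh above C in this key is B.
Together with the bass C, this spells C major seventh in root position.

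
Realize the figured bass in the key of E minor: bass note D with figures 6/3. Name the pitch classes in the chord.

A third above D in this key is F#.
A sixth above D in this key is B.
Together with the bass D, this spells B minor in first inversion.

D, F#, B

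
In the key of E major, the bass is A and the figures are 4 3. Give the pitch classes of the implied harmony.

The written figures 4 3 are shorthand for 6/4/3: the 6 is implied.
A third above A in this key is C#.
A fourth above A in this key is D#.
A sixth above A in this key is F#.
Together with the bass A, this spells D# half-diminished seventh in second inversion.

A, C#, D#, F#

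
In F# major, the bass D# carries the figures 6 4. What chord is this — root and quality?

The figures 6 4 indicate a triad in second inversion.
In second inversion the root lies a fourth above the bass: a fourth above D# in F# major is G#.
The chord tones are D#, G#, B, giving G# minor.

G# minor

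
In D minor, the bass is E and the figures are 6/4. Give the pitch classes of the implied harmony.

A fourth above E in this key is A.
A sixth above E in this key is C.
Together with the bass E, this spells A minor in second inversion.

E, A, C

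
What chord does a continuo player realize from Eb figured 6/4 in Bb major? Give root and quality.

A diminished

The figures 6/4 indicate a triad in second inversion.
In second inversion the root lies a fourth above the bass: a fourth above Eb in Bb major is A.
The chord tones are Eb, A, C, giving A diminished.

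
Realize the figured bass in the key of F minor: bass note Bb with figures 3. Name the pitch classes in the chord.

Bb, Db, F

The written figures 3 are shorthand for 5/3: the 5 is implied.
A third above Bb in this key is Db.
A fifth above Bb in this key is F.
Together with the bass Bb, this spells Bb minor in root position.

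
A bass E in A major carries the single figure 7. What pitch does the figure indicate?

D

Counting 6 letter steps above E lands on D; in A major, that letter is D.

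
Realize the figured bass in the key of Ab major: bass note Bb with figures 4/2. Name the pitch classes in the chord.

The written figures 4/2 are shorthand for 6/4/2: the 6 is implied.
A second above Bb in this key is C.
A fourth above Bb in this key is Eb.
A sixth above Bb in this key is G.
Together with the bass Bb, this spells C minor seventh in third inversion.

Bb, C, Eb, G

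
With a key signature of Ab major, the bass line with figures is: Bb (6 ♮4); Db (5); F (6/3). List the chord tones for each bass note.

Bb, E, G | Db, F, Ab | F, Ab, Db

Bb (6/♮4): Bb, E, G.
Db (5/3): Db, F, Ab.
F (6/3): F, Ab, Db.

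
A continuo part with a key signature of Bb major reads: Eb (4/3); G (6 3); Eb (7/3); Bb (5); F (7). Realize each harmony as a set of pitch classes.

Eb, G, A, C | G, Bb, Eb | Eb, G, Bb, D | Bb, D, F | F, A, C, Eb

Eb (6/4/3): Eb, G, A, C.
G (6/3): G, Bb, Eb.
Eb (7/5/3): Eb, G, Bb, D.
Bb (5/3): Bb, D, F.
F (7/5/3): F, A, C, Eb.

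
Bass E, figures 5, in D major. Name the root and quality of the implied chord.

The figures 5 indicate a triad in root position.
In root position the bass is the root, so the root is E.
The chord tones are E, G, B, giving E minor.

E minor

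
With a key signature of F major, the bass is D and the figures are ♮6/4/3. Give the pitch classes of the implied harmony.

A third above D in this key is F.
A fourth above D in this key is G.
A sixth above D in this key is Bb, made natural (B) by the ♮ figure.
Together with the bass D, this spells G dominant seventh in second inversion.

D, F, G, B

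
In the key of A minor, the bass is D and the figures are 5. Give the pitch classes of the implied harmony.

D, F, A

The written figures 5 are shorthand for 5/3: the 3 is implied.
A third above D in this key is F.
A fifth above D in this key is A.
Together with the bass D, this spells D minor in root position.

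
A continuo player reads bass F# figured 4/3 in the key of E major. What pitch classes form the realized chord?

The written figures 4/3 are shorthand for 6/4/3: the 6 is implied.
A third above F# in this key is A.
A fourth above F# in this key is B.
A sixth above F# in this key is D#.
Together with the bass F#, this spells B dominant seventh in second inversion.

F#, A, B, D#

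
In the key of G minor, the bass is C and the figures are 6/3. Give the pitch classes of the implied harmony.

C, Eb, A

A third above C in this key is Eb.
A sixth above C in this key is A.
Together with the bass C, this spells A diminished in first inversion.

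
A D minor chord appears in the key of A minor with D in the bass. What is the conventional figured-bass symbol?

D is the root of D minor, so the chord is in root position.
A triad in root position is figured 5/3, conventionally abbreviated (no figures — root-position triad).

no figures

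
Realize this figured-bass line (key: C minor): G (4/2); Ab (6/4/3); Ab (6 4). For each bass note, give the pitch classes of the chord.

G (6/4/2): G, Ab, C, Eb.
Ab (6/4/3): Ab, C, D, F.
Ab (6/4): Ab, D, F.

G, Ab, C, Eb | Ab, C, D, F | Ab, D, F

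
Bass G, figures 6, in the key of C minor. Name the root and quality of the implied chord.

Eb major

The figures 6 indicate a triad in first inversion.
In first inversion the root lies a sixth above the bass: a sixth above G in C minor is Eb.
The chord tones are G, Bb, Eb, giving Eb major.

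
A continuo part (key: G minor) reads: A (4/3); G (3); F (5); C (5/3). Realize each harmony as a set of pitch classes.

A (6/4/3): A, C, D, F.
G (5/3): G, Bb, D.
F (5/3): F, A, C.
C (5/3): C, Eb, G.

A, C, D, F | G, Bb, D | F, A, C | C, Eb, G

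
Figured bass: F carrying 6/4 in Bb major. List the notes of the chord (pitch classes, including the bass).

A fourth above F in this key is Bb.
A sixth above F in this key is D.
Together with the bass F, this spells Bb major in second inversion.

F, Bb, D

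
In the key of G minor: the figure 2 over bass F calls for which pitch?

Counting 1 letter step above F lands on G; in G minor, that letter is G.

G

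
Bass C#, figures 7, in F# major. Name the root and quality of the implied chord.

The figures 7 indicate a seventh chord in root position.
In root position the bass is the root, so the root is C#.
The chord tones are C#, E#, G#, B, giving C# dominant seventh.

C# dominant seventh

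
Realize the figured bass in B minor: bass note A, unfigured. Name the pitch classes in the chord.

An unfigured bass implies 5/3.
A third above A in this key is C#.
A fifth above A in this key is E.
Together with the bass A, this spells A major in root position.

A, C#, E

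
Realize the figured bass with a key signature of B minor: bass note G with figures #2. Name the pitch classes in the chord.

The written figures #2 are shorthand for 6/4/2: the 6/4 are implied.
A second above G in this key is A, raised to A# by the sharp.
A fourth above G in this key is C#.
A sixth above G in this key is E.
Together with the bass G, this spells A# diminished seventh in third inversion.

G, A#, C#, E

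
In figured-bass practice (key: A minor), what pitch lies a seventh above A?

G

Counting 6 letter steps above A lands on G; in A minor, that letter is G.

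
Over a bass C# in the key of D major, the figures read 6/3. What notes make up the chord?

A third above C# in this key is E.
A sixth above C# in this key is A.
Together with the bass C#, this spells A major in first inversion.

C#, E, A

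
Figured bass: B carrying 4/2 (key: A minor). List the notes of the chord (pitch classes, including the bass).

B, C, E, G

The written figures 4/2 are shorthand for 6/4/2: the 6 is implied.
A second above B in this key is C.
A fourth above B in this key is E.
A sixth above B in this key is G.
Together with the bass B, this spells C major seventh in third inversion.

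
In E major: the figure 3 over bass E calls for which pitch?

G#

Counting 2 letter steps above E lands on G; in E major, that letter is G#.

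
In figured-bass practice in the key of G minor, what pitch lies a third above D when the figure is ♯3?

Counting 2 letter steps above D lands on F; in G minor, that letter is F.
The #3 figure raises it a semitone, giving F#.

F#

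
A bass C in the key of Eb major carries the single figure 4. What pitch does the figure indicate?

Counting 3 letter steps above C lands on F; in Eb major, that letter is F.

F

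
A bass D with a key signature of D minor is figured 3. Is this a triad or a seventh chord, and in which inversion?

3 is shorthand for 5/3.
Intervals of 5/3 above the bass form a triad; the bass is the root, so this is root position.

triad, root position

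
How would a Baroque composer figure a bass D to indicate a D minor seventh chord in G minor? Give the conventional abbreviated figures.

D is the root of D minor seventh, so the chord is in root position.
A seventh chord in root position is figured 7/5/3, conventionally abbreviated 7.

7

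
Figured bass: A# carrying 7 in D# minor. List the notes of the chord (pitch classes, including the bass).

A#, C#, E#, G#

The written figures 7 are shorthand for 7/5/3: the 5/3 are implied.
A third above A# in this key is C#.
A fifth above A# in this key is E#.
A seventh above A# in this key is G#.
Together with the bass A#, this spells A# minor seventh in root position.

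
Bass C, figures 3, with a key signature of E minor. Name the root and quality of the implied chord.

The figures 3 indicate a triad in root position.
In root position the bass is the root, so the root is C.
The chord tones are C, E, G, giving C major.

C major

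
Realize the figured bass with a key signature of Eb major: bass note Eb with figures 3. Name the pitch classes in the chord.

The written figures 3 are shorthand for 5/3: the 5 is implied.
A third above Eb in this key is G.
A fifth above Eb in this key is Bb.
Together with the bass Eb, this spells Eb major in root position.

Eb, G, Bb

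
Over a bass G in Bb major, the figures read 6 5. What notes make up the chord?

The written figures 6 5 are shorthand for 6/5/3: the 3 is implied.
A third above G in this key is Bb.
A fifth above G in this key is D.
A sixth above G in this key is Eb.
Together with the bass G, this spells Eb major seventh in first inversion.

G, Bb, D, Eb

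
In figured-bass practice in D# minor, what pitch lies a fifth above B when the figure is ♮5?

Counting 4 letter steps above B lands on F; in D# minor, that letter is F#.
The ♮5 figure makes it natural, giving F.

F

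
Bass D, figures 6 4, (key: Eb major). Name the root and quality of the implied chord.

The figures 6 4 indicate a triad in second inversion.
In second inversion the root lies a fourth above the bass: a fourth above D in Eb major is G.
The chord tones are D, G, Bb, giving G minor.

G minor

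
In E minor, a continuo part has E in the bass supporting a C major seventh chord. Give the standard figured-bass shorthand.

E is the third of C major seventh, so the chord is in first inversion.
A seventh chord in first inversion is figured 6/5/3, conventionally abbreviated 6/5.

6/5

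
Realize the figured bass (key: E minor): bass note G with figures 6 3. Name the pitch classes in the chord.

G, B, E

A third above G in this key is B.
A sixth above G in this key is E.
Together with the bass G, this spells E minor in first inversion.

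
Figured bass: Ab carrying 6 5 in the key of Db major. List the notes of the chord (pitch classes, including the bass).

The written figures 6 5 are shorthand for 6/5/3: the 3 is implied.
A third above Ab in this key is C.
A fifth above Ab in this key is Eb.
A sixth above Ab in this key is F.
Together with the bass Ab, this spells F minor seventh in first inversion.

Ab, C, Eb, F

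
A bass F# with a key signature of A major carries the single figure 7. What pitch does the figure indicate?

E

Counting 6 letter steps above F# lands on E; in A major, that letter is E.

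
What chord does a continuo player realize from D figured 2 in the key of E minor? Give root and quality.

E minor seventh

The figures 2 indicate a seventh chord in third inversion.
In third inversion the root lies a second above the bass: a second above D in E minor is E.
The chord tones are D, E, G, B, giving E minor seventh.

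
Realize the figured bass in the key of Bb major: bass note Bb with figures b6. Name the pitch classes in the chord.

Bb, D, Gb

The written figures b6 are shorthand for 6/3: the 3 is implied.
A third above Bb in this key is D.
A sixth above Bb in this key is G, lowered to Gb by the flat.
Together with the bass Bb, this spells Gb augmented in first inversion.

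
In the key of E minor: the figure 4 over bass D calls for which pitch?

G

Counting 3 letter steps above D lands on G; in E minor, that letter is G.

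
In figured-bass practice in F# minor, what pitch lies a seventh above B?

Counting 6 letter steps above B lands on A; in F# minor, that letter is A.

A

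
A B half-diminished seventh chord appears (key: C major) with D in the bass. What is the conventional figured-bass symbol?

D is the third of B half-diminished seventh, so the chord is in first inversion.
A seventh chord in first inversion is figured 6/5/3, conventionally abbreviated 6/5.

6/5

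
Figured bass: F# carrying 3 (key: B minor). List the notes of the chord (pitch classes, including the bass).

The written figures 3 are shorthand for 5/3: the 5 is implied.
A third above F# in this key is A.
A fifth above F# in this key is C#.
Together with the bass F#, this spells F# minor in root position.

F#, A, C#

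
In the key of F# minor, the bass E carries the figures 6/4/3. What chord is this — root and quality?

The figures 6/4/3 indicate a seventh chord in second inversion.
In second inversion the root lies a fourth above the bass: a fourth above E in F# minor is A.
The chord tones are E, G#, A, C#, giving A major seventh.

A major seventh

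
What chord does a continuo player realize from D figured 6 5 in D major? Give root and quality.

B minor seventh

The figures 6 5 indicate a seventh chord in first inversion.
In first inversion the root lies a sixth above the bass: a sixth above D in D major is B.
The chord tones are D, F#, A, B, giving B minor seventh.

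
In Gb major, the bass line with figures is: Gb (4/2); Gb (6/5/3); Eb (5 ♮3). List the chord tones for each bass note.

Gb, Ab, Cb, Eb | Gb, Bb, Db, Eb | Eb, G, Bb

Gb (6/4/2): Gb, Ab, Cb, Eb.
Gb (6/5/3): Gb, Bb, Db, Eb.
Eb (5/♮3): Eb, G, Bb.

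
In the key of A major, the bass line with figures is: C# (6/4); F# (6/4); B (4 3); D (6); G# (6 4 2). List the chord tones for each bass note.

C#, F#, A | F#, B, D | B, D, E, G# | D, F#, B | G#, A, C#, E

C# (6/4): C#, F#, A.
F# (6/4): F#, B, D.
B (6/4/3): B, D, E, G#.
D (6/3): D, F#, B.
G# (6/4/2): G#, A, C#, E.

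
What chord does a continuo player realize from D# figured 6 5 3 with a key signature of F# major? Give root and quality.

The figures 6 5 3 indicate a seventh chord in first inversion.
In first inversion the root lies a sixth above the bass: a sixth above D# in F# major is B.
The chord tones are D#, F#, A#, B, giving B major seventh.

B major seventh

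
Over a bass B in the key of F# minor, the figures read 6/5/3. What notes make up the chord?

A third above B in this key is D.
A fifth above B in this key is F#.
A sixth above B in this key is G#.
Together with the bass B, this spells G# half-diminished seventh in first inversion.

B, D, F#, G#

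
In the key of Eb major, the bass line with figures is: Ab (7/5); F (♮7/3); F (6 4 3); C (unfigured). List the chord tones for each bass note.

Ab (7/5/3): Ab, C, Eb, G.
F (♮7/5/3): F, Ab, C, E.
F (6/4/3): F, Ab, Bb, D.
C (5/3): C, Eb, G.

Ab, C, Eb, G | F, Ab, C, E | F, Ab, Bb, D | C, Eb, G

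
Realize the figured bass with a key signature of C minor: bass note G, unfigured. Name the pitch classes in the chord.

G, Bb, D

An unfigured bass implies 5/3.
A third above G in this key is Bb.
A fifth above G in this key is D.
Together with the bass G, this spells G minor in root position.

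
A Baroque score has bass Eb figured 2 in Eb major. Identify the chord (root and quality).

F minor seventh

The figures 2 indicate a seventh chord in third inversion.
In third inversion the root lies a second above the bass: a second above Eb in Eb major is F.
The chord tones are Eb, F, Ab, C, giving F minor seventh.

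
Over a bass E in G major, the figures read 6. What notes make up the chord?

E, G, C

The written figures 6 are shorthand for 6/3: the 3 is implied.
A third above E in this key is G.
A sixth above E in this key is C.
Together with the bass E, this spells C major in first inversion.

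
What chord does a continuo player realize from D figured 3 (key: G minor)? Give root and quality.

The figures 3 indicate a triad in root position.
In root position the bass is the root, so the root is D.
The chord tones are D, F, A, giving D minor.

D minor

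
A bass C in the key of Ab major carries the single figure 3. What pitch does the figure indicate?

Counting 2 letter steps above C lands on E; in Ab major, that letter is Eb.

Eb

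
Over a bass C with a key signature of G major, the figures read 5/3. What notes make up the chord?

A third above C in this key is E.
A fifth above C in this key is G.
Together with the bass C, this spells C major in root position.

C, E, G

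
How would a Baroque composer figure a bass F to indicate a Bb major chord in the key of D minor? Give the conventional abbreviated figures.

F is the fifth of Bb major, so the chord is in second inversion.
A triad in second inversion is figured 6/4, conventionally abbreviated 6/4.

6/4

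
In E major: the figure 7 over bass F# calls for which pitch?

Counting 6 letter steps above F# lands on E; in E major, that letter is E.

E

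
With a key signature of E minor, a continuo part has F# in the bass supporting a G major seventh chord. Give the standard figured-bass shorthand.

F# is the seventh of G major seventh, so the chord is in third inversion.
A seventh chord in third inversion is figured 6/4/2, conventionally abbreviated 4/2.

4/2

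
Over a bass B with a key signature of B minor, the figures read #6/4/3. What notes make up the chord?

A third above B in this key is D.
A fourth above B in this key is E.
A sixth above B in this key is G, raised to G# by the sharp.
Together with the bass B, this spells E dominant seventh in second inversion.

B, D, E, G#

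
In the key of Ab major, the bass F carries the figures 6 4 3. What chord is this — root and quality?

Bb minor seventh

The figures 6 4 3 indicate a seventh chord in second inversion.
In second inversion the root lies a fourth above the bass: a fourth above F in Ab major is Bb.
The chord tones are F, Ab, Bb, Db, giving Bb minor seventh.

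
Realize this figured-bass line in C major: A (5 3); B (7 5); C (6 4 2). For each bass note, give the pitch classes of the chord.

A, C, E | B, D, F, A | C, D, F, A

A (5/3): A, C, E.
B (7/5/3): B, D, F, A.
C (6/4/2): C, D, F, A.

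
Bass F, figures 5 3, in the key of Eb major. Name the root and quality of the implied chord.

The figures 5 3 indicate a triad in root position.
In root position the bass is the root, so the root is F.
The chord tones are F, Ab, C, giving F minor.

F minor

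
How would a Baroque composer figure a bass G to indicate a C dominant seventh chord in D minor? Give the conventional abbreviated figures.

4/3

G is the fifth of C dominant seventh, so the chord is in second inversion.
A seventh chord in second inversion is figured 6/4/3, conventionally abbreviated 4/3.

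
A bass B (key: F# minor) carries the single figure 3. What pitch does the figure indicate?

D

Counting 2 letter steps above B lands on D; in F# minor, that letter is D.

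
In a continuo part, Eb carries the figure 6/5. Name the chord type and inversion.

seventh chord, first inversion

6/5 is shorthand for 6/5/3.
Intervals of 6/5/3 above the bass form a seventh chord; the bass is the third, so this is first inversion.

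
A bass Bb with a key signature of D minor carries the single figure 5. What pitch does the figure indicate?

F

Counting 4 letter steps above Bb lands on F; in D minor, that letter is F.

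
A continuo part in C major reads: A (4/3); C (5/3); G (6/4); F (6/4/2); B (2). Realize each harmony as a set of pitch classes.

A (6/4/3): A, C, D, F.
C (5/3): C, E, G.
G (6/4): G, C, E.
F (6/4/2): F, G, B, D.
B (6/4/2): B, C, E, G.

A, C, D, F | C, E, G | G, C, E | F, G, B, D | B, C, E, G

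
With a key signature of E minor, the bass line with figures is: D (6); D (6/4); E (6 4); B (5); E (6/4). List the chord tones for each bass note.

D (6/3): D, F#, B.
D (6/4): D, G, B.
E (6/4): E, A, C.
B (5/3): B, D, F#.
E (6/4): E, A, C.

D, F#, B | D, G, B | E, A, C | B, D, F# | E, A, C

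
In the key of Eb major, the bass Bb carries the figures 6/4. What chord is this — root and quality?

Eb major

The figures 6/4 indicate a triad in second inversion.
In second inversion the root lies a fourth above the bass: a fourth above Bb in Eb major is Eb.
The chord tones are Bb, Eb, G, giving Eb major.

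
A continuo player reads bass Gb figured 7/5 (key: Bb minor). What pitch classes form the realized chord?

Gb, Bb, Db, F

The written figures 7/5 are shorthand for 7/5/3: the 3 is implied.
A third above Gb in this key is Bb.
A fifth above Gb in this key is Db.
A seventh above Gb in this key is F.
Together with the bass Gb, this spells Gb major seventh in root position.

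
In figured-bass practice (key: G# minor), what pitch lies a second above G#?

A#

Counting 1 letter step above G# lands on A; in G# minor, that letter is A#.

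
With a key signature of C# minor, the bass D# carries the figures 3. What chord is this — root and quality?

The figures 3 indicate a triad in root position.
In root position the bass is the root, so the root is D#.
The chord tones are D#, F#, A, giving D# diminished.

D# diminished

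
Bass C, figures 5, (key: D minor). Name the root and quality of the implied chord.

The figures 5 indicate a triad in root position.
In root position the bass is the root, so the root is C.
The chord tones are C, E, G, giving C major.

C major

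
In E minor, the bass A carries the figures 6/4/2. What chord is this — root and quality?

The figures 6/4/2 indicate a seventh chord in third inversion.
In third inversion the root lies a second above the bass: a second above A in E minor is B.
The chord tones are A, B, D, F#, giving B minor seventh.

B minor seventh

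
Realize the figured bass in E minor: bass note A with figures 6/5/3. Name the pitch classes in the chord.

A third above A in this key is C.
A fifth above A in this key is E.
A sixth above A in this key is F#.
Together with the bass A, this spells F# half-diminished seventh in first inversion.

A, C, E, F#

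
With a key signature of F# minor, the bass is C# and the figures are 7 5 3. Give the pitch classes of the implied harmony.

C#, E, G#, B

A third above C# in this key is E.
A fifth above C# in this key is G#.
A seventh above C# in this key is B.
Together with the bass C#, this spells C# minor seventh in root position.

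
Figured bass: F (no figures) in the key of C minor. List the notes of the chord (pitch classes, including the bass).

F, Ab, C

An unfigured bass implies 5/3.
A third above F in this key is Ab.
A fifth above F in this key is C.
Together with the bass F, this spells F minor in root position.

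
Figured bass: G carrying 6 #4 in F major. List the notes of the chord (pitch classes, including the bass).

A fourth above G in this key is C, raised to C# by the sharp.
A sixth above G in this key is E.
Together with the bass G, this spells C# diminished in second inversion.

G, C#, E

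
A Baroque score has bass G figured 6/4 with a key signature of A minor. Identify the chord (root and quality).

C major

The figures 6/4 indicate a triad in second inversion.
In second inversion the root lies a fourth above the bass: a fourth above G in A minor is C.
The chord tones are G, C, E, giving C major.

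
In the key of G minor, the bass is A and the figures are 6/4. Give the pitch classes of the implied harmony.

A, D, F

A fourth above A in this key is D.
A sixth above A in this key is F.
Together with the bass A, this spells D minor in second inversion.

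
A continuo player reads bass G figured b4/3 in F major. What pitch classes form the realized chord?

The written figures b4/3 are shorthand for 6/4/3: the 6 is implied.
A third above G in this key is Bb.
A fourth above G in this key is C, lowered to Cb by the flat.
A sixth above G in this key is E.

G, Bb, Cb, E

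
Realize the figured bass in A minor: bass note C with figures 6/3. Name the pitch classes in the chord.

C, E, A

A third above C in this key is E.
A sixth above C in this key is A.
Together with the bass C, this spells A minor in first inversion.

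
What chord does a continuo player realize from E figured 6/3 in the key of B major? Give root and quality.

C# minor

The figures 6/3 indicate a triad in first inversion.
In first inversion the root lies a sixth above the bass: a sixth above E in B major is C#.
The chord tones are E, G#, C#, giving C# minor.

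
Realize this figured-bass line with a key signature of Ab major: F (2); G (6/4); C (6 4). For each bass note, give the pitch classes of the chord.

F (6/4/2): F, G, Bb, Db.
G (6/4): G, C, Eb.
C (6/4): C, F, Ab.

F, G, Bb, Db | G, C, Eb | C, F, Ab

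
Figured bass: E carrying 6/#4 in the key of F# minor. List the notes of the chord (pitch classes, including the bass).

E, A#, C#

A fourth above E in this key is A, raised to A# by the sharp.
A sixth above E in this key is C#.
Together with the bass E, this spells A# diminished in second inversion.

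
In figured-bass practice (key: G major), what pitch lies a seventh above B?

Counting 6 letter steps above B lands on A; in G major, that letter is A.

A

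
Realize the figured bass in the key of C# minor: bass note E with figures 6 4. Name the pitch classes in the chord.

E, A, C#

A fourth above E in this key is A.
A sixth above E in this key is C#.
Together with the bass E, this spells A major in second inversion.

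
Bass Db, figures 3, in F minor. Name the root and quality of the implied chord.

Db major

The figures 3 indicate a triad in root position.
In root position the bass is the root, so the root is Db.
The chord tones are Db, F, Ab, giving Db major.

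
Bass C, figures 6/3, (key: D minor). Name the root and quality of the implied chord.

A minor

The figures 6/3 indicate a triad in first inversion.
In first inversion the root lies a sixth above the bass: a sixth above C in D minor is A.
The chord tones are C, E, A, giving A minor.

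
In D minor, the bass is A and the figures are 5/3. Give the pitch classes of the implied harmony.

A, C, E

A third above A in this key is C.
A fifth above A in this key is E.
Together with the bass A, this spells A minor in root position.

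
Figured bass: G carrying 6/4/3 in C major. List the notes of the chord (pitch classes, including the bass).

A third above G in this key is B.
A fourth above G in this key is C.
A sixth above G in this key is E.
Together with the bass G, this spells C major seventh in second inversion.

G, B, C, E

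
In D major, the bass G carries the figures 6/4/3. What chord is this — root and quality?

The figures 6/4/3 indicate a seventh chord in second inversion.
In second inversion the root lies a fourth above the bass: a fourth above G in D major is C#.
The chord tones are G, B, C#, E, giving C# half-diminished seventh.

C# half-diminished seventh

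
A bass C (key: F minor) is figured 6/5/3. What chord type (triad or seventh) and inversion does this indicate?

Intervals of 6/5/3 above the bass form a seventh chord; the bass is the third, so this is first inversion.

seventh chord, first inversion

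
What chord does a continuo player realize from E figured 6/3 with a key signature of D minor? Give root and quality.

The figures 6/3 indicate a triad in first inversion.
In first inversion the root lies a sixth above the bass: a sixth above E in D minor is C.
The chord tones are E, G, C, giving C major.

C major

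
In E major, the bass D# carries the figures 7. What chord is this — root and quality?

D# half-diminished seventh

The figures 7 indicate a seventh chord in root position.
In root position the bass is the root, so the root is D#.
The chord tones are D#, F#, A, C#, giving D# half-diminished seventh.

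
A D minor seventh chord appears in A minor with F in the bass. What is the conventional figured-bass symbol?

6/5

F is the third of D minor seventh, so the chord is in first inversion.
A seventh chord in first inversion is figured 6/5/3, conventionally abbreviated 6/5.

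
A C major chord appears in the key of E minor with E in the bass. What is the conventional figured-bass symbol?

6

E is the third of C major, so the chord is in first inversion.
A triad in first inversion is figured 6/3, conventionally abbreviated 6.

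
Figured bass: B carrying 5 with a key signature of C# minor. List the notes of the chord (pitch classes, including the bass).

B, D#, F#

The written figures 5 are shorthand for 5/3: the 3 is implied.
A third above B in this key is D#.
A fifth above B in this key is F#.
Together with the bass B, this spells B major in root position.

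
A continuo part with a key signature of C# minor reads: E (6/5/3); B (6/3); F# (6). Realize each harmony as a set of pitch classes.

E, G#, B, C# | B, D#, G# | F#, A, D#

E (6/5/3): E, G#, B, C#.
B (6/3): B, D#, G#.
F# (6/3): F#, A, D#.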